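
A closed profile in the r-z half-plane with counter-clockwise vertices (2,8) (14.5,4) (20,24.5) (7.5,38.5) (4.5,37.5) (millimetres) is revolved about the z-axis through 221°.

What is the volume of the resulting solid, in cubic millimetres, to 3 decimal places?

Volume = 15993.466 mm³

Profile (r,z), 5 vertices: (2,8) (14.5,4) (20,24.5) (7.5,38.5) (4.5,37.5)
edge 0: (2,8)→(14.5,4)  cross = 2·4 − 14.5·8 = -108.0000; (r_i+r_j)·cross = 16.5·-108.0000 = -1782.0000
edge 1: (14.5,4)→(20,24.5)  cross = 14.5·24.5 − 20·4 = 275.2500; (r_i+r_j)·cross = 34.5·275.2500 = 9496.1250
edge 2: (20,24.5)→(7.5,38.5)  cross = 20·38.5 − 7.5·24.5 = 586.2500; (r_i+r_j)·cross = 27.5·586.2500 = 16121.8750
edge 3: (7.5,38.5)→(4.5,37.5)  cross = 7.5·37.5 − 4.5·38.5 = 108.0000; (r_i+r_j)·cross = 12·108.0000 = 1296.0000
edge 4: (4.5,37.5)→(2,8)  cross = 4.5·8 − 2·37.5 = -39.0000; (r_i+r_j)·cross = 6.5·-39.0000 = -253.5000
Σcross = 822.5000 → A = |Σcross|/2 = 411.2500 mm²
Σ(r_i+r_j)·cross = 24878.5000 → first moment M = |Σ|/6 = 4146.4167
R_c = M/A = 4146.4167/411.2500 = 10.0825 mm
θ = 221° = 3.857178 rad
V = θ·R_c·A = 3.857178·10.0825·411.2500 = 15993.466 mm³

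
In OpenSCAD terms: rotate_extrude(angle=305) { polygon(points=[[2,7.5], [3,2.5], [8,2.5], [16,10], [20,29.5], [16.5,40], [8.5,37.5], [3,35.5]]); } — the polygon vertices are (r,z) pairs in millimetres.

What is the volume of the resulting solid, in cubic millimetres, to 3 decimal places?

Volume = 27382.154 mm³

Profile (r,z), 8 vertices: (2,7.5) (3,2.5) (8,2.5) (16,10) (20,29.5) (16.5,40) (8.5,37.5) (3,35.5)
edge 0: (2,7.5)→(3,2.5)  cross = 2·2.5 − 3·7.5 = -17.5000; (r_i+r_j)·cross = 5·-17.5000 = -87.5000
edge 1: (3,2.5)→(8,2.5)  cross = 3·2.5 − 8·2.5 = -12.5000; (r_i+r_j)·cross = 11·-12.5000 = -137.5000
edge 2: (8,2.5)→(16,10)  cross = 8·10 − 16·2.5 = 40.0000; (r_i+r_j)·cross = 24·40.0000 = 960.0000
edge 3: (16,10)→(20,29.5)  cross = 16·29.5 − 20·10 = 272.0000; (r_i+r_j)·cross = 36·272.0000 = 9792.0000
edge 4: (20,29.5)→(16.5,40)  cross = 20·40 − 16.5·29.5 = 313.2500; (r_i+r_j)·cross = 36.5·313.2500 = 11433.6250
edge 5: (16.5,40)→(8.5,37.5)  cross = 16.5·37.5 − 8.5·40 = 278.7500; (r_i+r_j)·cross = 25·278.7500 = 6968.7500
edge 6: (8.5,37.5)→(3,35.5)  cross = 8.5·35.5 − 3·37.5 = 189.2500; (r_i+r_j)·cross = 11.5·189.2500 = 2176.3750
edge 7: (3,35.5)→(2,7.5)  cross = 3·7.5 − 2·35.5 = -48.5000; (r_i+r_j)·cross = 5·-48.5000 = -242.5000
Σcross = 1014.7500 → A = |Σcross|/2 = 507.3750 mm²
Σ(r_i+r_j)·cross = 30863.2500 → first moment M = |Σ|/6 = 5143.8750
R_c = M/A = 5143.8750/507.3750 = 10.1382 mm
θ = 305° = 5.323254 rad
V = θ·R_c·A = 5.323254·10.1382·507.3750 = 27382.154 mm³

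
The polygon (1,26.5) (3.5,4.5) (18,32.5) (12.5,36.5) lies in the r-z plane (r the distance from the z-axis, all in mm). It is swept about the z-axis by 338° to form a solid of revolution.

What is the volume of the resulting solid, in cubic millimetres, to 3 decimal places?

Volume = 11733.534 mm³

Profile (r,z), 4 vertices: (1,26.5) (3.5,4.5) (18,32.5) (12.5,36.5)
edge 0: (1,26.5)→(3.5,4.5)  cross = 1·4.5 − 3.5·26.5 = -88.2500; (r_i+r_j)·cross = 4.5·-88.2500 = -397.1250
edge 1: (3.5,4.5)→(18,32.5)  cross = 3.5·32.5 − 18·4.5 = 32.7500; (r_i+r_j)·cross = 21.5·32.7500 = 704.1250
edge 2: (18,32.5)→(12.5,36.5)  cross = 18·36.5 − 12.5·32.5 = 250.7500; (r_i+r_j)·cross = 30.5·250.7500 = 7647.8750
edge 3: (12.5,36.5)→(1,26.5)  cross = 12.5·26.5 − 1·36.5 = 294.7500; (r_i+r_j)·cross = 13.5·294.7500 = 3979.1250
Σcross = 490.0000 → A = |Σcross|/2 = 245.0000 mm²
Σ(r_i+r_j)·cross = 11934.0000 → first moment M = |Σ|/6 = 1989.0000
R_c = M/A = 1989.0000/245.0000 = 8.1184 mm
θ = 338° = 5.899213 rad
V = θ·R_c·A = 5.899213·8.1184·245.0000 = 11733.534 mm³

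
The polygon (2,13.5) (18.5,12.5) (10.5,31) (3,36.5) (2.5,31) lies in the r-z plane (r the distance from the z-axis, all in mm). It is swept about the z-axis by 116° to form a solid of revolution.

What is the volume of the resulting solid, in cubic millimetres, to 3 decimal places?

Volume = 4055.491 mm³

Profile (r,z), 5 vertices: (2,13.5) (18.5,12.5) (10.5,31) (3,36.5) (2.5,31)
edge 0: (2,13.5)→(18.5,12.5)  cross = 2·12.5 − 18.5·13.5 = -224.7500; (r_i+r_j)·cross = 20.5·-224.7500 = -4607.3750
edge 1: (18.5,12.5)→(10.5,31)  cross = 18.5·31 − 10.5·12.5 = 442.2500; (r_i+r_j)·cross = 29·442.2500 = 12825.2500
edge 2: (10.5,31)→(3,36.5)  cross = 10.5·36.5 − 3·31 = 290.2500; (r_i+r_j)·cross = 13.5·290.2500 = 3918.3750
edge 3: (3,36.5)→(2.5,31)  cross = 3·31 − 2.5·36.5 = 1.7500; (r_i+r_j)·cross = 5.5·1.7500 = 9.6250
edge 4: (2.5,31)→(2,13.5)  cross = 2.5·13.5 − 2·31 = -28.2500; (r_i+r_j)·cross = 4.5·-28.2500 = -127.1250
Σcross = 481.2500 → A = |Σcross|/2 = 240.6250 mm²
Σ(r_i+r_j)·cross = 12018.7500 → first moment M = |Σ|/6 = 2003.1250
R_c = M/A = 2003.1250/240.6250 = 8.3247 mm
θ = 116° = 2.024582 rad
V = θ·R_c·A = 2.024582·8.3247·240.6250 = 4055.491 mm³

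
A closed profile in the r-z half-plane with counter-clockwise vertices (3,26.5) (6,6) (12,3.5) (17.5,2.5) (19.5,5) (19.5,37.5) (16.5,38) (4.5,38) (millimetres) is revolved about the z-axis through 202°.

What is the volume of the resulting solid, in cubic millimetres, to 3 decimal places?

Volume = 21774.771 mm³

Profile (r,z), 8 vertices: (3,26.5) (6,6) (12,3.5) (17.5,2.5) (19.5,5) (19.5,37.5) (16.5,38) (4.5,38)
edge 0: (3,26.5)→(6,6)  cross = 3·6 − 6·26.5 = -141.0000; (r_i+r_j)·cross = 9·-141.0000 = -1269.0000
edge 1: (6,6)→(12,3.5)  cross = 6·3.5 − 12·6 = -51.0000; (r_i+r_j)·cross = 18·-51.0000 = -918.0000
edge 2: (12,3.5)→(17.5,2.5)  cross = 12·2.5 − 17.5·3.5 = -31.2500; (r_i+r_j)·cross = 29.5·-31.2500 = -921.8750
edge 3: (17.5,2.5)→(19.5,5)  cross = 17.5·5 − 19.5·2.5 = 38.7500; (r_i+r_j)·cross = 37·38.7500 = 1433.7500
edge 4: (19.5,5)→(19.5,37.5)  cross = 19.5·37.5 − 19.5·5 = 633.7500; (r_i+r_j)·cross = 39·633.7500 = 24716.2500
edge 5: (19.5,37.5)→(16.5,38)  cross = 19.5·38 − 16.5·37.5 = 122.2500; (r_i+r_j)·cross = 36·122.2500 = 4401.0000
edge 6: (16.5,38)→(4.5,38)  cross = 16.5·38 − 4.5·38 = 456.0000; (r_i+r_j)·cross = 21·456.0000 = 9576.0000
edge 7: (4.5,38)→(3,26.5)  cross = 4.5·26.5 − 3·38 = 5.2500; (r_i+r_j)·cross = 7.5·5.2500 = 39.3750
Σcross = 1032.7500 → A = |Σcross|/2 = 516.3750 mm²
Σ(r_i+r_j)·cross = 37057.5000 → first moment M = |Σ|/6 = 6176.2500
R_c = M/A = 6176.2500/516.3750 = 11.9608 mm
θ = 202° = 3.525565 rad
V = θ·R_c·A = 3.525565·11.9608·516.3750 = 21774.771 mm³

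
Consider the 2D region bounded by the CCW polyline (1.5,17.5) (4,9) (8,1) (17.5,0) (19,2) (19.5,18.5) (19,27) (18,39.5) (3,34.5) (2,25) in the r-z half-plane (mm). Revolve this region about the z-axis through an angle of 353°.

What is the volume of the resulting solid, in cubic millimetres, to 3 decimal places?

Profile (r,z), 10 vertices: (1.5,17.5) (4,9) (8,1) (17.5,0) (19,2) (19.5,18.5) (19,27) (18,39.5) (3,34.5) (2,25)
edge 0: (1.5,17.5)→(4,9)  cross = 1.5·9 − 4·17.5 = -56.5000; (r_i+r_j)·cross = 5.5·-56.5000 = -310.7500
edge 1: (4,9)→(8,1)  cross = 4·1 − 8·9 = -68.0000; (r_i+r_j)·cross = 12·-68.0000 = -816.0000
edge 2: (8,1)→(17.5,0)  cross = 8·0 − 17.5·1 = -17.5000; (r_i+r_j)·cross = 25.5·-17.5000 = -446.2500
edge 3: (17.5,0)→(19,2)  cross = 17.5·2 − 19·0 = 35.0000; (r_i+r_j)·cross = 36.5·35.0000 = 1277.5000
edge 4: (19,2)→(19.5,18.5)  cross = 19·18.5 − 19.5·2 = 312.5000; (r_i+r_j)·cross = 38.5·312.5000 = 12031.2500
edge 5: (19.5,18.5)→(19,27)  cross = 19.5·27 − 19·18.5 = 175.0000; (r_i+r_j)·cross = 38.5·175.0000 = 6737.5000
edge 6: (19,27)→(18,39.5)  cross = 19·39.5 − 18·27 = 264.5000; (r_i+r_j)·cross = 37·264.5000 = 9786.5000
edge 7: (18,39.5)→(3,34.5)  cross = 18·34.5 − 3·39.5 = 502.5000; (r_i+r_j)·cross = 21·502.5000 = 10552.5000
edge 8: (3,34.5)→(2,25)  cross = 3·25 − 2·34.5 = 6.0000; (r_i+r_j)·cross = 5·6.0000 = 30.0000
edge 9: (2,25)→(1.5,17.5)  cross = 2·17.5 − 1.5·25 = -2.5000; (r_i+r_j)·cross = 3.5·-2.5000 = -8.7500
Σcross = 1151.0000 → A = |Σcross|/2 = 575.5000 mm²
Σ(r_i+r_j)·cross = 38833.5000 → first moment M = |Σ|/6 = 6472.2500
R_c = M/A = 6472.2500/575.5000 = 11.2463 mm
θ = 353° = 6.161012 rad
V = θ·R_c·A = 6.161012·11.2463·575.5000 = 39875.612 mm³

Volume = 39875.612 mm³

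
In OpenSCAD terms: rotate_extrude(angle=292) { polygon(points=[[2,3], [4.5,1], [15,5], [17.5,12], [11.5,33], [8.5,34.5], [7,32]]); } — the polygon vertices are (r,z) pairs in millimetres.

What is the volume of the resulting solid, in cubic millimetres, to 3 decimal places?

Volume = 15487.842 mm³

Profile (r,z), 7 vertices: (2,3) (4.5,1) (15,5) (17.5,12) (11.5,33) (8.5,34.5) (7,32)
edge 0: (2,3)→(4.5,1)  cross = 2·1 − 4.5·3 = -11.5000; (r_i+r_j)·cross = 6.5·-11.5000 = -74.7500
edge 1: (4.5,1)→(15,5)  cross = 4.5·5 − 15·1 = 7.5000; (r_i+r_j)·cross = 19.5·7.5000 = 146.2500
edge 2: (15,5)→(17.5,12)  cross = 15·12 − 17.5·5 = 92.5000; (r_i+r_j)·cross = 32.5·92.5000 = 3006.2500
edge 3: (17.5,12)→(11.5,33)  cross = 17.5·33 − 11.5·12 = 439.5000; (r_i+r_j)·cross = 29·439.5000 = 12745.5000
edge 4: (11.5,33)→(8.5,34.5)  cross = 11.5·34.5 − 8.5·33 = 116.2500; (r_i+r_j)·cross = 20·116.2500 = 2325.0000
edge 5: (8.5,34.5)→(7,32)  cross = 8.5·32 − 7·34.5 = 30.5000; (r_i+r_j)·cross = 15.5·30.5000 = 472.7500
edge 6: (7,32)→(2,3)  cross = 7·3 − 2·32 = -43.0000; (r_i+r_j)·cross = 9·-43.0000 = -387.0000
Σcross = 631.7500 → A = |Σcross|/2 = 315.8750 mm²
Σ(r_i+r_j)·cross = 18234.0000 → first moment M = |Σ|/6 = 3039.0000
R_c = M/A = 3039.0000/315.8750 = 9.6209 mm
θ = 292° = 5.096361 rad
V = θ·R_c·A = 5.096361·9.6209·315.8750 = 15487.842 mm³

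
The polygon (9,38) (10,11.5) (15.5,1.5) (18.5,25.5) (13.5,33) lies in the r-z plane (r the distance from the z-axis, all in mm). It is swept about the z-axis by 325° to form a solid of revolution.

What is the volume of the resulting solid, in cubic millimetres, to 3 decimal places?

Profile (r,z), 5 vertices: (9,38) (10,11.5) (15.5,1.5) (18.5,25.5) (13.5,33)
edge 0: (9,38)→(10,11.5)  cross = 9·11.5 − 10·38 = -276.5000; (r_i+r_j)·cross = 19·-276.5000 = -5253.5000
edge 1: (10,11.5)→(15.5,1.5)  cross = 10·1.5 − 15.5·11.5 = -163.2500; (r_i+r_j)·cross = 25.5·-163.2500 = -4162.8750
edge 2: (15.5,1.5)→(18.5,25.5)  cross = 15.5·25.5 − 18.5·1.5 = 367.5000; (r_i+r_j)·cross = 34·367.5000 = 12495.0000
edge 3: (18.5,25.5)→(13.5,33)  cross = 18.5·33 − 13.5·25.5 = 266.2500; (r_i+r_j)·cross = 32·266.2500 = 8520.0000
edge 4: (13.5,33)→(9,38)  cross = 13.5·38 − 9·33 = 216.0000; (r_i+r_j)·cross = 22.5·216.0000 = 4860.0000
Σcross = 410.0000 → A = |Σcross|/2 = 205.0000 mm²
Σ(r_i+r_j)·cross = 16458.6250 → first moment M = |Σ|/6 = 2743.1042
R_c = M/A = 2743.1042/205.0000 = 13.3810 mm
θ = 325° = 5.672320 rad
V = θ·R_c·A = 5.672320·13.3810·205.0000 = 15559.765 mm³

Volume = 15559.765 mm³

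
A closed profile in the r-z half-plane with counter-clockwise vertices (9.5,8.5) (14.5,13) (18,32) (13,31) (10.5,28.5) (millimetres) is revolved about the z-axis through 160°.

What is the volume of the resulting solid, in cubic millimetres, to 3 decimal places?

Profile (r,z), 5 vertices: (9.5,8.5) (14.5,13) (18,32) (13,31) (10.5,28.5)
edge 0: (9.5,8.5)→(14.5,13)  cross = 9.5·13 − 14.5·8.5 = 0.2500; (r_i+r_j)·cross = 24·0.2500 = 6.0000
edge 1: (14.5,13)→(18,32)  cross = 14.5·32 − 18·13 = 230.0000; (r_i+r_j)·cross = 32.5·230.0000 = 7475.0000
edge 2: (18,32)→(13,31)  cross = 18·31 − 13·32 = 142.0000; (r_i+r_j)·cross = 31·142.0000 = 4402.0000
edge 3: (13,31)→(10.5,28.5)  cross = 13·28.5 − 10.5·31 = 45.0000; (r_i+r_j)·cross = 23.5·45.0000 = 1057.5000
edge 4: (10.5,28.5)→(9.5,8.5)  cross = 10.5·8.5 − 9.5·28.5 = -181.5000; (r_i+r_j)·cross = 20·-181.5000 = -3630.0000
Σcross = 235.7500 → A = |Σcross|/2 = 117.8750 mm²
Σ(r_i+r_j)·cross = 9310.5000 → first moment M = |Σ|/6 = 1551.7500
R_c = M/A = 1551.7500/117.8750 = 13.1644 mm
θ = 160° = 2.792527 rad
V = θ·R_c·A = 2.792527·13.1644·117.8750 = 4333.303 mm³

Volume = 4333.303 mm³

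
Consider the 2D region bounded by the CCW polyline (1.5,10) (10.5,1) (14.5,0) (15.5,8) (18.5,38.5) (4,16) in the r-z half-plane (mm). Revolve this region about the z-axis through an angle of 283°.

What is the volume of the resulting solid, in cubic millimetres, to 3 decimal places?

Profile (r,z), 6 vertices: (1.5,10) (10.5,1) (14.5,0) (15.5,8) (18.5,38.5) (4,16)
edge 0: (1.5,10)→(10.5,1)  cross = 1.5·1 − 10.5·10 = -103.5000; (r_i+r_j)·cross = 12·-103.5000 = -1242.0000
edge 1: (10.5,1)→(14.5,0)  cross = 10.5·0 − 14.5·1 = -14.5000; (r_i+r_j)·cross = 25·-14.5000 = -362.5000
edge 2: (14.5,0)→(15.5,8)  cross = 14.5·8 − 15.5·0 = 116.0000; (r_i+r_j)·cross = 30·116.0000 = 3480.0000
edge 3: (15.5,8)→(18.5,38.5)  cross = 15.5·38.5 − 18.5·8 = 448.7500; (r_i+r_j)·cross = 34·448.7500 = 15257.5000
edge 4: (18.5,38.5)→(4,16)  cross = 18.5·16 − 4·38.5 = 142.0000; (r_i+r_j)·cross = 22.5·142.0000 = 3195.0000
edge 5: (4,16)→(1.5,10)  cross = 4·10 − 1.5·16 = 16.0000; (r_i+r_j)·cross = 5.5·16.0000 = 88.0000
Σcross = 604.7500 → A = |Σcross|/2 = 302.3750 mm²
Σ(r_i+r_j)·cross = 20416.0000 → first moment M = |Σ|/6 = 3402.6667
R_c = M/A = 3402.6667/302.3750 = 11.2531 mm
θ = 283° = 4.939282 rad
V = θ·R_c·A = 4.939282·11.2531·302.3750 = 16806.729 mm³

Volume = 16806.729 mm³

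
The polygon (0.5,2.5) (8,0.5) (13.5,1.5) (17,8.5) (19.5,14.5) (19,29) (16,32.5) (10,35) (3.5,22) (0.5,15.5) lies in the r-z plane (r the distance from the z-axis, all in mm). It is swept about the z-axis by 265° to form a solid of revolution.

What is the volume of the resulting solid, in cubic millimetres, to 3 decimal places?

Volume = 22928.852 mm³

Profile (r,z), 10 vertices: (0.5,2.5) (8,0.5) (13.5,1.5) (17,8.5) (19.5,14.5) (19,29) (16,32.5) (10,35) (3.5,22) (0.5,15.5)
edge 0: (0.5,2.5)→(8,0.5)  cross = 0.5·0.5 − 8·2.5 = -19.7500; (r_i+r_j)·cross = 8.5·-19.7500 = -167.8750
edge 1: (8,0.5)→(13.5,1.5)  cross = 8·1.5 − 13.5·0.5 = 5.2500; (r_i+r_j)·cross = 21.5·5.2500 = 112.8750
edge 2: (13.5,1.5)→(17,8.5)  cross = 13.5·8.5 − 17·1.5 = 89.2500; (r_i+r_j)·cross = 30.5·89.2500 = 2722.1250
edge 3: (17,8.5)→(19.5,14.5)  cross = 17·14.5 − 19.5·8.5 = 80.7500; (r_i+r_j)·cross = 36.5·80.7500 = 2947.3750
edge 4: (19.5,14.5)→(19,29)  cross = 19.5·29 − 19·14.5 = 290.0000; (r_i+r_j)·cross = 38.5·290.0000 = 11165.0000
edge 5: (19,29)→(16,32.5)  cross = 19·32.5 − 16·29 = 153.5000; (r_i+r_j)·cross = 35·153.5000 = 5372.5000
edge 6: (16,32.5)→(10,35)  cross = 16·35 − 10·32.5 = 235.0000; (r_i+r_j)·cross = 26·235.0000 = 6110.0000
edge 7: (10,35)→(3.5,22)  cross = 10·22 − 3.5·35 = 97.5000; (r_i+r_j)·cross = 13.5·97.5000 = 1316.2500
edge 8: (3.5,22)→(0.5,15.5)  cross = 3.5·15.5 − 0.5·22 = 43.2500; (r_i+r_j)·cross = 4·43.2500 = 173.0000
edge 9: (0.5,15.5)→(0.5,2.5)  cross = 0.5·2.5 − 0.5·15.5 = -6.5000; (r_i+r_j)·cross = 1·-6.5000 = -6.5000
Σcross = 968.2500 → A = |Σcross|/2 = 484.1250 mm²
Σ(r_i+r_j)·cross = 29744.7500 → first moment M = |Σ|/6 = 4957.4583
R_c = M/A = 4957.4583/484.1250 = 10.2400 mm
θ = 265° = 4.625123 rad
V = θ·R_c·A = 4.625123·10.2400·484.1250 = 22928.852 mm³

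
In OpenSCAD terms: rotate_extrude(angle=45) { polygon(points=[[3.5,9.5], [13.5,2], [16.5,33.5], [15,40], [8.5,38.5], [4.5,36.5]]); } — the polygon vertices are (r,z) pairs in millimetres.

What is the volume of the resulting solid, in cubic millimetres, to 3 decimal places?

Profile (r,z), 6 vertices: (3.5,9.5) (13.5,2) (16.5,33.5) (15,40) (8.5,38.5) (4.5,36.5)
edge 0: (3.5,9.5)→(13.5,2)  cross = 3.5·2 − 13.5·9.5 = -121.2500; (r_i+r_j)·cross = 17·-121.2500 = -2061.2500
edge 1: (13.5,2)→(16.5,33.5)  cross = 13.5·33.5 − 16.5·2 = 419.2500; (r_i+r_j)·cross = 30·419.2500 = 12577.5000
edge 2: (16.5,33.5)→(15,40)  cross = 16.5·40 − 15·33.5 = 157.5000; (r_i+r_j)·cross = 31.5·157.5000 = 4961.2500
edge 3: (15,40)→(8.5,38.5)  cross = 15·38.5 − 8.5·40 = 237.5000; (r_i+r_j)·cross = 23.5·237.5000 = 5581.2500
edge 4: (8.5,38.5)→(4.5,36.5)  cross = 8.5·36.5 − 4.5·38.5 = 137.0000; (r_i+r_j)·cross = 13·137.0000 = 1781.0000
edge 5: (4.5,36.5)→(3.5,9.5)  cross = 4.5·9.5 − 3.5·36.5 = -85.0000; (r_i+r_j)·cross = 8·-85.0000 = -680.0000
Σcross = 745.0000 → A = |Σcross|/2 = 372.5000 mm²
Σ(r_i+r_j)·cross = 22159.7500 → first moment M = |Σ|/6 = 3693.2917
R_c = M/A = 3693.2917/372.5000 = 9.9149 mm
θ = 45° = 0.785398 rad
V = θ·R_c·A = 0.785398·9.9149·372.5000 = 2900.704 mm³

Volume = 2900.704 mm³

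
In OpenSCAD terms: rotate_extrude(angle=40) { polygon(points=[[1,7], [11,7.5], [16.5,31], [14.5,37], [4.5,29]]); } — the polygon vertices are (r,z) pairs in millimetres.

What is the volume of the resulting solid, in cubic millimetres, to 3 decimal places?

Volume = 1741.969 mm³

Profile (r,z), 5 vertices: (1,7) (11,7.5) (16.5,31) (14.5,37) (4.5,29)
edge 0: (1,7)→(11,7.5)  cross = 1·7.5 − 11·7 = -69.5000; (r_i+r_j)·cross = 12·-69.5000 = -834.0000
edge 1: (11,7.5)→(16.5,31)  cross = 11·31 − 16.5·7.5 = 217.2500; (r_i+r_j)·cross = 27.5·217.2500 = 5974.3750
edge 2: (16.5,31)→(14.5,37)  cross = 16.5·37 − 14.5·31 = 161.0000; (r_i+r_j)·cross = 31·161.0000 = 4991.0000
edge 3: (14.5,37)→(4.5,29)  cross = 14.5·29 − 4.5·37 = 254.0000; (r_i+r_j)·cross = 19·254.0000 = 4826.0000
edge 4: (4.5,29)→(1,7)  cross = 4.5·7 − 1·29 = 2.5000; (r_i+r_j)·cross = 5.5·2.5000 = 13.7500
Σcross = 565.2500 → A = |Σcross|/2 = 282.6250 mm²
Σ(r_i+r_j)·cross = 14971.1250 → first moment M = |Σ|/6 = 2495.1875
R_c = M/A = 2495.1875/282.6250 = 8.8286 mm
θ = 40° = 0.698132 rad
V = θ·R_c·A = 0.698132·8.8286·282.6250 = 1741.969 mm³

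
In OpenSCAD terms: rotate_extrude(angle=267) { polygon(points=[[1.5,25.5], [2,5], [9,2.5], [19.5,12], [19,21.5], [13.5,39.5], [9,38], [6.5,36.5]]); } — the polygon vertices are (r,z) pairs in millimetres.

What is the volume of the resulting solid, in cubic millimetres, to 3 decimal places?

Profile (r,z), 8 vertices: (1.5,25.5) (2,5) (9,2.5) (19.5,12) (19,21.5) (13.5,39.5) (9,38) (6.5,36.5)
edge 0: (1.5,25.5)→(2,5)  cross = 1.5·5 − 2·25.5 = -43.5000; (r_i+r_j)·cross = 3.5·-43.5000 = -152.2500
edge 1: (2,5)→(9,2.5)  cross = 2·2.5 − 9·5 = -40.0000; (r_i+r_j)·cross = 11·-40.0000 = -440.0000
edge 2: (9,2.5)→(19.5,12)  cross = 9·12 − 19.5·2.5 = 59.2500; (r_i+r_j)·cross = 28.5·59.2500 = 1688.6250
edge 3: (19.5,12)→(19,21.5)  cross = 19.5·21.5 − 19·12 = 191.2500; (r_i+r_j)·cross = 38.5·191.2500 = 7363.1250
edge 4: (19,21.5)→(13.5,39.5)  cross = 19·39.5 − 13.5·21.5 = 460.2500; (r_i+r_j)·cross = 32.5·460.2500 = 14958.1250
edge 5: (13.5,39.5)→(9,38)  cross = 13.5·38 − 9·39.5 = 157.5000; (r_i+r_j)·cross = 22.5·157.5000 = 3543.7500
edge 6: (9,38)→(6.5,36.5)  cross = 9·36.5 − 6.5·38 = 81.5000; (r_i+r_j)·cross = 15.5·81.5000 = 1263.2500
edge 7: (6.5,36.5)→(1.5,25.5)  cross = 6.5·25.5 − 1.5·36.5 = 111.0000; (r_i+r_j)·cross = 8·111.0000 = 888.0000
Σcross = 977.2500 → A = |Σcross|/2 = 488.6250 mm²
Σ(r_i+r_j)·cross = 29112.6250 → first moment M = |Σ|/6 = 4852.1042
R_c = M/A = 4852.1042/488.6250 = 9.9301 mm
θ = 267° = 4.660029 rad
V = θ·R_c·A = 4.660029·9.9301·488.6250 = 22610.947 mm³

Volume = 22610.947 mm³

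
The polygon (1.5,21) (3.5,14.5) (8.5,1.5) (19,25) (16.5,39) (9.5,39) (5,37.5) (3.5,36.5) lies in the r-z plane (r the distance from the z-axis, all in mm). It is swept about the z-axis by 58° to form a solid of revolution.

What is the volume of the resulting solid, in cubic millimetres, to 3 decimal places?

Volume = 4219.988 mm³

Profile (r,z), 8 vertices: (1.5,21) (3.5,14.5) (8.5,1.5) (19,25) (16.5,39) (9.5,39) (5,37.5) (3.5,36.5)
edge 0: (1.5,21)→(3.5,14.5)  cross = 1.5·14.5 − 3.5·21 = -51.7500; (r_i+r_j)·cross = 5·-51.7500 = -258.7500
edge 1: (3.5,14.5)→(8.5,1.5)  cross = 3.5·1.5 − 8.5·14.5 = -118.0000; (r_i+r_j)·cross = 12·-118.0000 = -1416.0000
edge 2: (8.5,1.5)→(19,25)  cross = 8.5·25 − 19·1.5 = 184.0000; (r_i+r_j)·cross = 27.5·184.0000 = 5060.0000
edge 3: (19,25)→(16.5,39)  cross = 19·39 − 16.5·25 = 328.5000; (r_i+r_j)·cross = 35.5·328.5000 = 11661.7500
edge 4: (16.5,39)→(9.5,39)  cross = 16.5·39 − 9.5·39 = 273.0000; (r_i+r_j)·cross = 26·273.0000 = 7098.0000
edge 5: (9.5,39)→(5,37.5)  cross = 9.5·37.5 − 5·39 = 161.2500; (r_i+r_j)·cross = 14.5·161.2500 = 2338.1250
edge 6: (5,37.5)→(3.5,36.5)  cross = 5·36.5 − 3.5·37.5 = 51.2500; (r_i+r_j)·cross = 8.5·51.2500 = 435.6250
edge 7: (3.5,36.5)→(1.5,21)  cross = 3.5·21 − 1.5·36.5 = 18.7500; (r_i+r_j)·cross = 5·18.7500 = 93.7500
Σcross = 847.0000 → A = |Σcross|/2 = 423.5000 mm²
Σ(r_i+r_j)·cross = 25012.5000 → first moment M = |Σ|/6 = 4168.7500
R_c = M/A = 4168.7500/423.5000 = 9.8436 mm
θ = 58° = 1.012291 rad
V = θ·R_c·A = 1.012291·9.8436·423.5000 = 4219.988 mm³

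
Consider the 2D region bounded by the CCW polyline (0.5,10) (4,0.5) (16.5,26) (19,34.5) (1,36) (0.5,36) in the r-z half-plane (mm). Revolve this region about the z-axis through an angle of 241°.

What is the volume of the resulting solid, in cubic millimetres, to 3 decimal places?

Volume = 12239.730 mm³

Profile (r,z), 6 vertices: (0.5,10) (4,0.5) (16.5,26) (19,34.5) (1,36) (0.5,36)
edge 0: (0.5,10)→(4,0.5)  cross = 0.5·0.5 − 4·10 = -39.7500; (r_i+r_j)·cross = 4.5·-39.7500 = -178.8750
edge 1: (4,0.5)→(16.5,26)  cross = 4·26 − 16.5·0.5 = 95.7500; (r_i+r_j)·cross = 20.5·95.7500 = 1962.8750
edge 2: (16.5,26)→(19,34.5)  cross = 16.5·34.5 − 19·26 = 75.2500; (r_i+r_j)·cross = 35.5·75.2500 = 2671.3750
edge 3: (19,34.5)→(1,36)  cross = 19·36 − 1·34.5 = 649.5000; (r_i+r_j)·cross = 20·649.5000 = 12990.0000
edge 4: (1,36)→(0.5,36)  cross = 1·36 − 0.5·36 = 18.0000; (r_i+r_j)·cross = 1.5·18.0000 = 27.0000
edge 5: (0.5,36)→(0.5,10)  cross = 0.5·10 − 0.5·36 = -13.0000; (r_i+r_j)·cross = 1·-13.0000 = -13.0000
Σcross = 785.7500 → A = |Σcross|/2 = 392.8750 mm²
Σ(r_i+r_j)·cross = 17459.3750 → first moment M = |Σ|/6 = 2909.8958
R_c = M/A = 2909.8958/392.8750 = 7.4067 mm
θ = 241° = 4.206243 rad
V = θ·R_c·A = 4.206243·7.4067·392.8750 = 12239.730 mm³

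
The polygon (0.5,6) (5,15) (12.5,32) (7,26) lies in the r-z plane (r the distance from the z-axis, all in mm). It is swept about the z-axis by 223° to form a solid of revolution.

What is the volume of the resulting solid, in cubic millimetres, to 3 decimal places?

Profile (r,z), 4 vertices: (0.5,6) (5,15) (12.5,32) (7,26)
edge 0: (0.5,6)→(5,15)  cross = 0.5·15 − 5·6 = -22.5000; (r_i+r_j)·cross = 5.5·-22.5000 = -123.7500
edge 1: (5,15)→(12.5,32)  cross = 5·32 − 12.5·15 = -27.5000; (r_i+r_j)·cross = 17.5·-27.5000 = -481.2500
edge 2: (12.5,32)→(7,26)  cross = 12.5·26 − 7·32 = 101.0000; (r_i+r_j)·cross = 19.5·101.0000 = 1969.5000
edge 3: (7,26)→(0.5,6)  cross = 7·6 − 0.5·26 = 29.0000; (r_i+r_j)·cross = 7.5·29.0000 = 217.5000
Σcross = 80.0000 → A = |Σcross|/2 = 40.0000 mm²
Σ(r_i+r_j)·cross = 1582.0000 → first moment M = |Σ|/6 = 263.6667
R_c = M/A = 263.6667/40.0000 = 6.5917 mm
θ = 223° = 3.892084 rad
V = θ·R_c·A = 3.892084·6.5917·40.0000 = 1026.213 mm³

Volume = 1026.213 mm³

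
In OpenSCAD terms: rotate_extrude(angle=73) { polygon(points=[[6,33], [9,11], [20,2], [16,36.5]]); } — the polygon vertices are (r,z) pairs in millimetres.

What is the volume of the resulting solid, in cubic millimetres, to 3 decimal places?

Profile (r,z), 4 vertices: (6,33) (9,11) (20,2) (16,36.5)
edge 0: (6,33)→(9,11)  cross = 6·11 − 9·33 = -231.0000; (r_i+r_j)·cross = 15·-231.0000 = -3465.0000
edge 1: (9,11)→(20,2)  cross = 9·2 − 20·11 = -202.0000; (r_i+r_j)·cross = 29·-202.0000 = -5858.0000
edge 2: (20,2)→(16,36.5)  cross = 20·36.5 − 16·2 = 698.0000; (r_i+r_j)·cross = 36·698.0000 = 25128.0000
edge 3: (16,36.5)→(6,33)  cross = 16·33 − 6·36.5 = 309.0000; (r_i+r_j)·cross = 22·309.0000 = 6798.0000
Σcross = 574.0000 → A = |Σcross|/2 = 287.0000 mm²
Σ(r_i+r_j)·cross = 22603.0000 → first moment M = |Σ|/6 = 3767.1667
R_c = M/A = 3767.1667/287.0000 = 13.1260 mm
θ = 73° = 1.274090 rad
V = θ·R_c·A = 1.274090·13.1260·287.0000 = 4799.711 mm³

Volume = 4799.711 mm³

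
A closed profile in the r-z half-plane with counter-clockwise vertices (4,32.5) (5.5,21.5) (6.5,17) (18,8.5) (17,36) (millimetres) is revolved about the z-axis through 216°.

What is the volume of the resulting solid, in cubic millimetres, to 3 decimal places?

Profile (r,z), 5 vertices: (4,32.5) (5.5,21.5) (6.5,17) (18,8.5) (17,36)
edge 0: (4,32.5)→(5.5,21.5)  cross = 4·21.5 − 5.5·32.5 = -92.7500; (r_i+r_j)·cross = 9.5·-92.7500 = -881.1250
edge 1: (5.5,21.5)→(6.5,17)  cross = 5.5·17 − 6.5·21.5 = -46.2500; (r_i+r_j)·cross = 12·-46.2500 = -555.0000
edge 2: (6.5,17)→(18,8.5)  cross = 6.5·8.5 − 18·17 = -250.7500; (r_i+r_j)·cross = 24.5·-250.7500 = -6143.3750
edge 3: (18,8.5)→(17,36)  cross = 18·36 − 17·8.5 = 503.5000; (r_i+r_j)·cross = 35·503.5000 = 17622.5000
edge 4: (17,36)→(4,32.5)  cross = 17·32.5 − 4·36 = 408.5000; (r_i+r_j)·cross = 21·408.5000 = 8578.5000
Σcross = 522.2500 → A = |Σcross|/2 = 261.1250 mm²
Σ(r_i+r_j)·cross = 18621.5000 → first moment M = |Σ|/6 = 3103.5833
R_c = M/A = 3103.5833/261.1250 = 11.8854 mm
θ = 216° = 3.769911 rad
V = θ·R_c·A = 3.769911·11.8854·261.1250 = 11700.234 mm³

Volume = 11700.234 mm³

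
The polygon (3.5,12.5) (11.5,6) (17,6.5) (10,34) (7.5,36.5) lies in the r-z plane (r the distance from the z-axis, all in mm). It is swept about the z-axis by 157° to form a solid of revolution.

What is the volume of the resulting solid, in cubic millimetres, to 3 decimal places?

Volume = 5838.439 mm³

Profile (r,z), 5 vertices: (3.5,12.5) (11.5,6) (17,6.5) (10,34) (7.5,36.5)
edge 0: (3.5,12.5)→(11.5,6)  cross = 3.5·6 − 11.5·12.5 = -122.7500; (r_i+r_j)·cross = 15·-122.7500 = -1841.2500
edge 1: (11.5,6)→(17,6.5)  cross = 11.5·6.5 − 17·6 = -27.2500; (r_i+r_j)·cross = 28.5·-27.2500 = -776.6250
edge 2: (17,6.5)→(10,34)  cross = 17·34 − 10·6.5 = 513.0000; (r_i+r_j)·cross = 27·513.0000 = 13851.0000
edge 3: (10,34)→(7.5,36.5)  cross = 10·36.5 − 7.5·34 = 110.0000; (r_i+r_j)·cross = 17.5·110.0000 = 1925.0000
edge 4: (7.5,36.5)→(3.5,12.5)  cross = 7.5·12.5 − 3.5·36.5 = -34.0000; (r_i+r_j)·cross = 11·-34.0000 = -374.0000
Σcross = 439.0000 → A = |Σcross|/2 = 219.5000 mm²
Σ(r_i+r_j)·cross = 12784.1250 → first moment M = |Σ|/6 = 2130.6875
R_c = M/A = 2130.6875/219.5000 = 9.7070 mm
θ = 157° = 2.740167 rad
V = θ·R_c·A = 2.740167·9.7070·219.5000 = 5838.439 mm³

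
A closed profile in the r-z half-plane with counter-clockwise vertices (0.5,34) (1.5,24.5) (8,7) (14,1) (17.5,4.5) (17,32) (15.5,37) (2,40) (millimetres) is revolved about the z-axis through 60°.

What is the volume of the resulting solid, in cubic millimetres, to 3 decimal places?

Volume = 4937.842 mm³

Profile (r,z), 8 vertices: (0.5,34) (1.5,24.5) (8,7) (14,1) (17.5,4.5) (17,32) (15.5,37) (2,40)
edge 0: (0.5,34)→(1.5,24.5)  cross = 0.5·24.5 − 1.5·34 = -38.7500; (r_i+r_j)·cross = 2·-38.7500 = -77.5000
edge 1: (1.5,24.5)→(8,7)  cross = 1.5·7 − 8·24.5 = -185.5000; (r_i+r_j)·cross = 9.5·-185.5000 = -1762.2500
edge 2: (8,7)→(14,1)  cross = 8·1 − 14·7 = -90.0000; (r_i+r_j)·cross = 22·-90.0000 = -1980.0000
edge 3: (14,1)→(17.5,4.5)  cross = 14·4.5 − 17.5·1 = 45.5000; (r_i+r_j)·cross = 31.5·45.5000 = 1433.2500
edge 4: (17.5,4.5)→(17,32)  cross = 17.5·32 − 17·4.5 = 483.5000; (r_i+r_j)·cross = 34.5·483.5000 = 16680.7500
edge 5: (17,32)→(15.5,37)  cross = 17·37 − 15.5·32 = 133.0000; (r_i+r_j)·cross = 32.5·133.0000 = 4322.5000
edge 6: (15.5,37)→(2,40)  cross = 15.5·40 − 2·37 = 546.0000; (r_i+r_j)·cross = 17.5·546.0000 = 9555.0000
edge 7: (2,40)→(0.5,34)  cross = 2·34 − 0.5·40 = 48.0000; (r_i+r_j)·cross = 2.5·48.0000 = 120.0000
Σcross = 941.7500 → A = |Σcross|/2 = 470.8750 mm²
Σ(r_i+r_j)·cross = 28291.7500 → first moment M = |Σ|/6 = 4715.2917
R_c = M/A = 4715.2917/470.8750 = 10.0139 mm
θ = 60° = 1.047198 rad
V = θ·R_c·A = 1.047198·10.0139·470.8750 = 4937.842 mm³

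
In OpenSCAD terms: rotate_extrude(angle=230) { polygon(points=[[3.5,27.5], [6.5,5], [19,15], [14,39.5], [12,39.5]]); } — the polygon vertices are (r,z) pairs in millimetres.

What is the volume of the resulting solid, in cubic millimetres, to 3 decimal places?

Volume = 14259.896 mm³

Profile (r,z), 5 vertices: (3.5,27.5) (6.5,5) (19,15) (14,39.5) (12,39.5)
edge 0: (3.5,27.5)→(6.5,5)  cross = 3.5·5 − 6.5·27.5 = -161.2500; (r_i+r_j)·cross = 10·-161.2500 = -1612.5000
edge 1: (6.5,5)→(19,15)  cross = 6.5·15 − 19·5 = 2.5000; (r_i+r_j)·cross = 25.5·2.5000 = 63.7500
edge 2: (19,15)→(14,39.5)  cross = 19·39.5 − 14·15 = 540.5000; (r_i+r_j)·cross = 33·540.5000 = 17836.5000
edge 3: (14,39.5)→(12,39.5)  cross = 14·39.5 − 12·39.5 = 79.0000; (r_i+r_j)·cross = 26·79.0000 = 2054.0000
edge 4: (12,39.5)→(3.5,27.5)  cross = 12·27.5 − 3.5·39.5 = 191.7500; (r_i+r_j)·cross = 15.5·191.7500 = 2972.1250
Σcross = 652.5000 → A = |Σcross|/2 = 326.2500 mm²
Σ(r_i+r_j)·cross = 21313.8750 → first moment M = |Σ|/6 = 3552.3125
R_c = M/A = 3552.3125/326.2500 = 10.8883 mm
θ = 230° = 4.014257 rad
V = θ·R_c·A = 4.014257·10.8883·326.2500 = 14259.896 mm³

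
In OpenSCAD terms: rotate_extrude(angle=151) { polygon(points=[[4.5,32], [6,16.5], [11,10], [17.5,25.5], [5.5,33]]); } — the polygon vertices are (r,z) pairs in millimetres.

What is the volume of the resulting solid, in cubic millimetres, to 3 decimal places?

Profile (r,z), 5 vertices: (4.5,32) (6,16.5) (11,10) (17.5,25.5) (5.5,33)
edge 0: (4.5,32)→(6,16.5)  cross = 4.5·16.5 − 6·32 = -117.7500; (r_i+r_j)·cross = 10.5·-117.7500 = -1236.3750
edge 1: (6,16.5)→(11,10)  cross = 6·10 − 11·16.5 = -121.5000; (r_i+r_j)·cross = 17·-121.5000 = -2065.5000
edge 2: (11,10)→(17.5,25.5)  cross = 11·25.5 − 17.5·10 = 105.5000; (r_i+r_j)·cross = 28.5·105.5000 = 3006.7500
edge 3: (17.5,25.5)→(5.5,33)  cross = 17.5·33 − 5.5·25.5 = 437.2500; (r_i+r_j)·cross = 23·437.2500 = 10056.7500
edge 4: (5.5,33)→(4.5,32)  cross = 5.5·32 − 4.5·33 = 27.5000; (r_i+r_j)·cross = 10·27.5000 = 275.0000
Σcross = 331.0000 → A = |Σcross|/2 = 165.5000 mm²
Σ(r_i+r_j)·cross = 10036.6250 → first moment M = |Σ|/6 = 1672.7708
R_c = M/A = 1672.7708/165.5000 = 10.1074 mm
θ = 151° = 2.635447 rad
V = θ·R_c·A = 2.635447·10.1074·165.5000 = 4408.499 mm³

Volume = 4408.499 mm³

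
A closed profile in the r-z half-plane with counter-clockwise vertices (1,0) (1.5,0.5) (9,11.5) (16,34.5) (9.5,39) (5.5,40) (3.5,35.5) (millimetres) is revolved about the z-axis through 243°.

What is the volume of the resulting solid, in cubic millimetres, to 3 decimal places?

Profile (r,z), 7 vertices: (1,0) (1.5,0.5) (9,11.5) (16,34.5) (9.5,39) (5.5,40) (3.5,35.5)
edge 0: (1,0)→(1.5,0.5)  cross = 1·0.5 − 1.5·0 = 0.5000; (r_i+r_j)·cross = 2.5·0.5000 = 1.2500
edge 1: (1.5,0.5)→(9,11.5)  cross = 1.5·11.5 − 9·0.5 = 12.7500; (r_i+r_j)·cross = 10.5·12.7500 = 133.8750
edge 2: (9,11.5)→(16,34.5)  cross = 9·34.5 − 16·11.5 = 126.5000; (r_i+r_j)·cross = 25·126.5000 = 3162.5000
edge 3: (16,34.5)→(9.5,39)  cross = 16·39 − 9.5·34.5 = 296.2500; (r_i+r_j)·cross = 25.5·296.2500 = 7554.3750
edge 4: (9.5,39)→(5.5,40)  cross = 9.5·40 − 5.5·39 = 165.5000; (r_i+r_j)·cross = 15·165.5000 = 2482.5000
edge 5: (5.5,40)→(3.5,35.5)  cross = 5.5·35.5 − 3.5·40 = 55.2500; (r_i+r_j)·cross = 9·55.2500 = 497.2500
edge 6: (3.5,35.5)→(1,0)  cross = 3.5·0 − 1·35.5 = -35.5000; (r_i+r_j)·cross = 4.5·-35.5000 = -159.7500
Σcross = 621.2500 → A = |Σcross|/2 = 310.6250 mm²
Σ(r_i+r_j)·cross = 13672.0000 → first moment M = |Σ|/6 = 2278.6667
R_c = M/A = 2278.6667/310.6250 = 7.3357 mm
θ = 243° = 4.241150 rad
V = θ·R_c·A = 4.241150·7.3357·310.6250 = 9664.167 mm³

Volume = 9664.167 mm³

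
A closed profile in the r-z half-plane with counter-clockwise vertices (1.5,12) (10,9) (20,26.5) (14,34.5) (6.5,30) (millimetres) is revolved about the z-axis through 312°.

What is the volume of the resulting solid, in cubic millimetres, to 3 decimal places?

Volume = 14927.845 mm³

Profile (r,z), 5 vertices: (1.5,12) (10,9) (20,26.5) (14,34.5) (6.5,30)
edge 0: (1.5,12)→(10,9)  cross = 1.5·9 − 10·12 = -106.5000; (r_i+r_j)·cross = 11.5·-106.5000 = -1224.7500
edge 1: (10,9)→(20,26.5)  cross = 10·26.5 − 20·9 = 85.0000; (r_i+r_j)·cross = 30·85.0000 = 2550.0000
edge 2: (20,26.5)→(14,34.5)  cross = 20·34.5 − 14·26.5 = 319.0000; (r_i+r_j)·cross = 34·319.0000 = 10846.0000
edge 3: (14,34.5)→(6.5,30)  cross = 14·30 − 6.5·34.5 = 195.7500; (r_i+r_j)·cross = 20.5·195.7500 = 4012.8750
edge 4: (6.5,30)→(1.5,12)  cross = 6.5·12 − 1.5·30 = 33.0000; (r_i+r_j)·cross = 8·33.0000 = 264.0000
Σcross = 526.2500 → A = |Σcross|/2 = 263.1250 mm²
Σ(r_i+r_j)·cross = 16448.1250 → first moment M = |Σ|/6 = 2741.3542
R_c = M/A = 2741.3542/263.1250 = 10.4184 mm
θ = 312° = 5.445427 rad
V = θ·R_c·A = 5.445427·10.4184·263.1250 = 14927.845 mm³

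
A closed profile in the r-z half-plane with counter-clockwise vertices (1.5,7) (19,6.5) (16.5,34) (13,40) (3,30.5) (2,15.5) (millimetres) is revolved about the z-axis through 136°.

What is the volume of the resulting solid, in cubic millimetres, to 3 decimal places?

Profile (r,z), 6 vertices: (1.5,7) (19,6.5) (16.5,34) (13,40) (3,30.5) (2,15.5)
edge 0: (1.5,7)→(19,6.5)  cross = 1.5·6.5 − 19·7 = -123.2500; (r_i+r_j)·cross = 20.5·-123.2500 = -2526.6250
edge 1: (19,6.5)→(16.5,34)  cross = 19·34 − 16.5·6.5 = 538.7500; (r_i+r_j)·cross = 35.5·538.7500 = 19125.6250
edge 2: (16.5,34)→(13,40)  cross = 16.5·40 − 13·34 = 218.0000; (r_i+r_j)·cross = 29.5·218.0000 = 6431.0000
edge 3: (13,40)→(3,30.5)  cross = 13·30.5 − 3·40 = 276.5000; (r_i+r_j)·cross = 16·276.5000 = 4424.0000
edge 4: (3,30.5)→(2,15.5)  cross = 3·15.5 − 2·30.5 = -14.5000; (r_i+r_j)·cross = 5·-14.5000 = -72.5000
edge 5: (2,15.5)→(1.5,7)  cross = 2·7 − 1.5·15.5 = -9.2500; (r_i+r_j)·cross = 3.5·-9.2500 = -32.3750
Σcross = 886.2500 → A = |Σcross|/2 = 443.1250 mm²
Σ(r_i+r_j)·cross = 27349.1250 → first moment M = |Σ|/6 = 4558.1875
R_c = M/A = 4558.1875/443.1250 = 10.2865 mm
θ = 136° = 2.373648 rad
V = θ·R_c·A = 2.373648·10.2865·443.1250 = 10819.532 mm³

Volume = 10819.532 mm³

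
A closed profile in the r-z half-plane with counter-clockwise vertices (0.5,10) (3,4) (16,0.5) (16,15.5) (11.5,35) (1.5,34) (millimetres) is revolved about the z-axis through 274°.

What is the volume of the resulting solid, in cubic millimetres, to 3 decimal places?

Profile (r,z), 6 vertices: (0.5,10) (3,4) (16,0.5) (16,15.5) (11.5,35) (1.5,34)
edge 0: (0.5,10)→(3,4)  cross = 0.5·4 − 3·10 = -28.0000; (r_i+r_j)·cross = 3.5·-28.0000 = -98.0000
edge 1: (3,4)→(16,0.5)  cross = 3·0.5 − 16·4 = -62.5000; (r_i+r_j)·cross = 19·-62.5000 = -1187.5000
edge 2: (16,0.5)→(16,15.5)  cross = 16·15.5 − 16·0.5 = 240.0000; (r_i+r_j)·cross = 32·240.0000 = 7680.0000
edge 3: (16,15.5)→(11.5,35)  cross = 16·35 − 11.5·15.5 = 381.7500; (r_i+r_j)·cross = 27.5·381.7500 = 10498.1250
edge 4: (11.5,35)→(1.5,34)  cross = 11.5·34 − 1.5·35 = 338.5000; (r_i+r_j)·cross = 13·338.5000 = 4400.5000
edge 5: (1.5,34)→(0.5,10)  cross = 1.5·10 − 0.5·34 = -2.0000; (r_i+r_j)·cross = 2·-2.0000 = -4.0000
Σcross = 867.7500 → A = |Σcross|/2 = 433.8750 mm²
Σ(r_i+r_j)·cross = 21289.1250 → first moment M = |Σ|/6 = 3548.1875
R_c = M/A = 3548.1875/433.8750 = 8.1779 mm
θ = 274° = 4.782202 rad
V = θ·R_c·A = 4.782202·8.1779·433.8750 = 16968.150 mm³

Volume = 16968.150 mm³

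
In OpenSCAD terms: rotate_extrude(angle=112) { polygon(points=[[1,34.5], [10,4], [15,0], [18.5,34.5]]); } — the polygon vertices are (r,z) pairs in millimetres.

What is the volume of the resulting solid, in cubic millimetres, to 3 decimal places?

Profile (r,z), 4 vertices: (1,34.5) (10,4) (15,0) (18.5,34.5)
edge 0: (1,34.5)→(10,4)  cross = 1·4 − 10·34.5 = -341.0000; (r_i+r_j)·cross = 11·-341.0000 = -3751.0000
edge 1: (10,4)→(15,0)  cross = 10·0 − 15·4 = -60.0000; (r_i+r_j)·cross = 25·-60.0000 = -1500.0000
edge 2: (15,0)→(18.5,34.5)  cross = 15·34.5 − 18.5·0 = 517.5000; (r_i+r_j)·cross = 33.5·517.5000 = 17336.2500
edge 3: (18.5,34.5)→(1,34.5)  cross = 18.5·34.5 − 1·34.5 = 603.7500; (r_i+r_j)·cross = 19.5·603.7500 = 11773.1250
Σcross = 720.2500 → A = |Σcross|/2 = 360.1250 mm²
Σ(r_i+r_j)·cross = 23858.3750 → first moment M = |Σ|/6 = 3976.3958
R_c = M/A = 3976.3958/360.1250 = 11.0417 mm
θ = 112° = 1.954769 rad
V = θ·R_c·A = 1.954769·11.0417·360.1250 = 7772.934 mm³

Volume = 7772.934 mm³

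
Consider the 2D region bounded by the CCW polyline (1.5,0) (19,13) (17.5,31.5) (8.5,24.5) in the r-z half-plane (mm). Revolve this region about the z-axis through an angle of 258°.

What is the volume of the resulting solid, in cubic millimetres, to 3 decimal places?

Volume = 13328.543 mm³

Profile (r,z), 4 vertices: (1.5,0) (19,13) (17.5,31.5) (8.5,24.5)
edge 0: (1.5,0)→(19,13)  cross = 1.5·13 − 19·0 = 19.5000; (r_i+r_j)·cross = 20.5·19.5000 = 399.7500
edge 1: (19,13)→(17.5,31.5)  cross = 19·31.5 − 17.5·13 = 371.0000; (r_i+r_j)·cross = 36.5·371.0000 = 13541.5000
edge 2: (17.5,31.5)→(8.5,24.5)  cross = 17.5·24.5 − 8.5·31.5 = 161.0000; (r_i+r_j)·cross = 26·161.0000 = 4186.0000
edge 3: (8.5,24.5)→(1.5,0)  cross = 8.5·0 − 1.5·24.5 = -36.7500; (r_i+r_j)·cross = 10·-36.7500 = -367.5000
Σcross = 514.7500 → A = |Σcross|/2 = 257.3750 mm²
Σ(r_i+r_j)·cross = 17759.7500 → first moment M = |Σ|/6 = 2959.9583
R_c = M/A = 2959.9583/257.3750 = 11.5006 mm
θ = 258° = 4.502949 rad
V = θ·R_c·A = 4.502949·11.5006·257.3750 = 13328.543 mm³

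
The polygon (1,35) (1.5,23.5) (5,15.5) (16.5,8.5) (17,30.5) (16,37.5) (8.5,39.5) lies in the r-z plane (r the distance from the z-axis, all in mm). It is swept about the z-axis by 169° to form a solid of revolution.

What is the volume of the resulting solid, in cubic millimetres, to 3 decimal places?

Profile (r,z), 7 vertices: (1,35) (1.5,23.5) (5,15.5) (16.5,8.5) (17,30.5) (16,37.5) (8.5,39.5)
edge 0: (1,35)→(1.5,23.5)  cross = 1·23.5 − 1.5·35 = -29.0000; (r_i+r_j)·cross = 2.5·-29.0000 = -72.5000
edge 1: (1.5,23.5)→(5,15.5)  cross = 1.5·15.5 − 5·23.5 = -94.2500; (r_i+r_j)·cross = 6.5·-94.2500 = -612.6250
edge 2: (5,15.5)→(16.5,8.5)  cross = 5·8.5 − 16.5·15.5 = -213.2500; (r_i+r_j)·cross = 21.5·-213.2500 = -4584.8750
edge 3: (16.5,8.5)→(17,30.5)  cross = 16.5·30.5 − 17·8.5 = 358.7500; (r_i+r_j)·cross = 33.5·358.7500 = 12018.1250
edge 4: (17,30.5)→(16,37.5)  cross = 17·37.5 − 16·30.5 = 149.5000; (r_i+r_j)·cross = 33·149.5000 = 4933.5000
edge 5: (16,37.5)→(8.5,39.5)  cross = 16·39.5 − 8.5·37.5 = 313.2500; (r_i+r_j)·cross = 24.5·313.2500 = 7674.6250
edge 6: (8.5,39.5)→(1,35)  cross = 8.5·35 − 1·39.5 = 258.0000; (r_i+r_j)·cross = 9.5·258.0000 = 2451.0000
Σcross = 743.0000 → A = |Σcross|/2 = 371.5000 mm²
Σ(r_i+r_j)·cross = 21807.2500 → first moment M = |Σ|/6 = 3634.5417
R_c = M/A = 3634.5417/371.5000 = 9.7834 mm
θ = 169° = 2.949606 rad
V = θ·R_c·A = 2.949606·9.7834·371.5000 = 10720.467 mm³

Volume = 10720.467 mm³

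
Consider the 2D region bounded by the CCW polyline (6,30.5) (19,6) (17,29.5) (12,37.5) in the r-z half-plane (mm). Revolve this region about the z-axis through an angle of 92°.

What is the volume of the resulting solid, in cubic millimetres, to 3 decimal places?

Profile (r,z), 4 vertices: (6,30.5) (19,6) (17,29.5) (12,37.5)
edge 0: (6,30.5)→(19,6)  cross = 6·6 − 19·30.5 = -543.5000; (r_i+r_j)·cross = 25·-543.5000 = -13587.5000
edge 1: (19,6)→(17,29.5)  cross = 19·29.5 − 17·6 = 458.5000; (r_i+r_j)·cross = 36·458.5000 = 16506.0000
edge 2: (17,29.5)→(12,37.5)  cross = 17·37.5 − 12·29.5 = 283.5000; (r_i+r_j)·cross = 29·283.5000 = 8221.5000
edge 3: (12,37.5)→(6,30.5)  cross = 12·30.5 − 6·37.5 = 141.0000; (r_i+r_j)·cross = 18·141.0000 = 2538.0000
Σcross = 339.5000 → A = |Σcross|/2 = 169.7500 mm²
Σ(r_i+r_j)·cross = 13678.0000 → first moment M = |Σ|/6 = 2279.6667
R_c = M/A = 2279.6667/169.7500 = 13.4296 mm
θ = 92° = 1.605703 rad
V = θ·R_c·A = 1.605703·13.4296·169.7500 = 3660.467 mm³

Volume = 3660.467 mm³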